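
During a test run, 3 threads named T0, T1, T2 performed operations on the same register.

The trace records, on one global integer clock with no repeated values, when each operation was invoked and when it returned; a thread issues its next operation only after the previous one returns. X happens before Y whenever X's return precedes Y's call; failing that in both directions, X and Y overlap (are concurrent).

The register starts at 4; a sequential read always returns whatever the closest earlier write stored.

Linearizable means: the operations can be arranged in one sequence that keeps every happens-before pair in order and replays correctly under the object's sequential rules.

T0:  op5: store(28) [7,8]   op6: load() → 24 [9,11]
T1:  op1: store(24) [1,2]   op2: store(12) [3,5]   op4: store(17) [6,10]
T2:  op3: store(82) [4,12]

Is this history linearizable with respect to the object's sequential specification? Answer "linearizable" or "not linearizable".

the violation lands at event 11, op6's response at time 11: events 1..10 linearize, events 1..11 do not
the 5 completed operations admit 3 real-time orders; each fails the register replay
completion choices over the 1 pending operation (op3) were checked; none helps
sample order op1, op2, op4, op5, op6 (pending dropped) stalls at step 5 — op6 load() → 24 has no legal effect
sample order op1, op2, op5, op4, op6 (pending dropped) stalls at step 5 — op6 load() → 24 has no legal effect

not linearizable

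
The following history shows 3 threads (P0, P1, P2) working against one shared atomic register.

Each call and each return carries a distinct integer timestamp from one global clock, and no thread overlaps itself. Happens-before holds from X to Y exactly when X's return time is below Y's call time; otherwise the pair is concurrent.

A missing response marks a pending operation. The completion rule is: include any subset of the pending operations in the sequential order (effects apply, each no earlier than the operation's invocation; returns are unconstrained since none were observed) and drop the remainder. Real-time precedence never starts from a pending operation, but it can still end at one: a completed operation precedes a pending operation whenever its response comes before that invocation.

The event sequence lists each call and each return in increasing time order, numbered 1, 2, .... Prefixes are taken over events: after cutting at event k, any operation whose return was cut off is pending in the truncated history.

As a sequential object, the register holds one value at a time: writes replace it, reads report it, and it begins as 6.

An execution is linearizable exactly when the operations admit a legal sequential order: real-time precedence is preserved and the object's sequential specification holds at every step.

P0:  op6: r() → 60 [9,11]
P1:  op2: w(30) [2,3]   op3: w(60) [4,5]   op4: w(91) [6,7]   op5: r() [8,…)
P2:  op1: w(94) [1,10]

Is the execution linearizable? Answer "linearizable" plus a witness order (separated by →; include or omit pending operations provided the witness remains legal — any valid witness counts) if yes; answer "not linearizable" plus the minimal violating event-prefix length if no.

not linearizable — minimal violating prefix: 11 events

through event 10 a valid linearization exists; event 11 (op6 responding at time 11) ends that
checked exhaustively: 5 real-time-consistent orders of 5 completed operations, zero legal atomic register replays
no completion choice of the 1 pending operation (op5) rescues it — every subset was tried
take op1, op2, op3, op4, op6 (pending dropped): step 5 already fails, because op6 r() → 60 cannot occur there
take op2, op1, op3, op4, op6 (pending dropped): step 5 already fails, because op6 r() → 60 cannot occur there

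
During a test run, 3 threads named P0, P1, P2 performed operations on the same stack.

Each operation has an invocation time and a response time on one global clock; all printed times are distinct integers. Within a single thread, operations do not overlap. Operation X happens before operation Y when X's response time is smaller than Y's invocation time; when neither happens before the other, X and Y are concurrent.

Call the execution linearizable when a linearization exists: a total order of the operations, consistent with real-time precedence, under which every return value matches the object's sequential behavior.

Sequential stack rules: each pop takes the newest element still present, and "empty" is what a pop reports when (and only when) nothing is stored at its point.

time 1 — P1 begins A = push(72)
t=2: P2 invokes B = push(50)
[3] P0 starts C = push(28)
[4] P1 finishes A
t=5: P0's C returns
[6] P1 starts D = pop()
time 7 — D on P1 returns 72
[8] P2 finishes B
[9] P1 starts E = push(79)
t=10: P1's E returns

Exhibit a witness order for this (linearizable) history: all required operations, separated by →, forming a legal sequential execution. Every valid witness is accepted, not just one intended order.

after step 1 (B push(50)): stack <50>
after step 2 (C push(28)): stack <50,28>
after step 3 (A push(72)): stack <50,28,72>
after step 4 (D pop() → 72): stack <50,28>
after step 5 (E push(79)): stack <50,28,79>

B → C → A → D → E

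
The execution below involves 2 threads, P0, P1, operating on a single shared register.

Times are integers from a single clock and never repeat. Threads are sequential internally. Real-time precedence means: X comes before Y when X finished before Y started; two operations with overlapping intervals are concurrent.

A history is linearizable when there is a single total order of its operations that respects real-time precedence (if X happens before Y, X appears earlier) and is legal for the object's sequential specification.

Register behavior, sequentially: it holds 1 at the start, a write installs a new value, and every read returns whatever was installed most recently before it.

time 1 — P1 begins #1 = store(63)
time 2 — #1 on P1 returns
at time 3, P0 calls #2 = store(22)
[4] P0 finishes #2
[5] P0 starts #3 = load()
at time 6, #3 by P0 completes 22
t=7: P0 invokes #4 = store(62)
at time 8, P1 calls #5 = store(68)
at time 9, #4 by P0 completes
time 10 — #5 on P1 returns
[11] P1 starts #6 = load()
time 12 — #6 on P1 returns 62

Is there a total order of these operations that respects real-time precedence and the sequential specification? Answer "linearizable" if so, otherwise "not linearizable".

witness order: #1, #2, #3, #5, #4, #6
step 1: #1 store(63) — value 63
step 2: #2 store(22) — value 22
step 3: #3 load() → 22 — value 22
step 4: #5 store(68) — value 68
step 5: #4 store(62) — value 62
step 6: #6 load() → 62 — value 62

linearizable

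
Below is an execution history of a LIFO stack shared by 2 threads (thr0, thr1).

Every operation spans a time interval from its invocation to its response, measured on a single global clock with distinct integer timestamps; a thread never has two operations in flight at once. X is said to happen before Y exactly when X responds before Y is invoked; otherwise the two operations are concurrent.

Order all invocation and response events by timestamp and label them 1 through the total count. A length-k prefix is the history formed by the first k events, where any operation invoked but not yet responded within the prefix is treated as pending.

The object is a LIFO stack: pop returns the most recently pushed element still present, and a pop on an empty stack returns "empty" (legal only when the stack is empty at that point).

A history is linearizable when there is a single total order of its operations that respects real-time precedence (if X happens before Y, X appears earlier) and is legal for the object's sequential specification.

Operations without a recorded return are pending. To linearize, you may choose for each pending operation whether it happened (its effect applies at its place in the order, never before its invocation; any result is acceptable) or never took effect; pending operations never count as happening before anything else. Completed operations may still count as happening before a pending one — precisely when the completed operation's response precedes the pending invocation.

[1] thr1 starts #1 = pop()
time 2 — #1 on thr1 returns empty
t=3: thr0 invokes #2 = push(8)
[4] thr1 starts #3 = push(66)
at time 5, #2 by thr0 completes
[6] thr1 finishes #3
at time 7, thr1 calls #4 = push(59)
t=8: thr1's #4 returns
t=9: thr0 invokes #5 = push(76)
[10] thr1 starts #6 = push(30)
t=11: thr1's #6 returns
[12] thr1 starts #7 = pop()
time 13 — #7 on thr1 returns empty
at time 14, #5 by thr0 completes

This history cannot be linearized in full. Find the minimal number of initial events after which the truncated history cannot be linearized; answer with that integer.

13

events 1..12 are linearizable; a witness order is #1, #2, #3, #4, #5, #6:
1. #1 pop() → empty, leaving stack <>
2. #2 push(8), leaving stack <8>
3. #3 push(66), leaving stack <8,66>
4. #4 push(59), leaving stack <8,66,59>
5. #5 push(76) (pending, included), leaving stack <8,66,59,76>
6. #6 push(30), leaving stack <8,66,59,76,30>
include event 13 — #7 responding at 13 — and every candidate order breaks
no completion choice of the 1 pending operation (#5) rescues it — every subset was tried
e.g. #1, #2, #3, #4, #6, #7 (pending dropped): illegal at step 6, since #7 pop() → empty cannot apply there
e.g. #1, #3, #2, #4, #6, #7 (pending dropped): illegal at step 6, since #7 pop() → empty cannot apply there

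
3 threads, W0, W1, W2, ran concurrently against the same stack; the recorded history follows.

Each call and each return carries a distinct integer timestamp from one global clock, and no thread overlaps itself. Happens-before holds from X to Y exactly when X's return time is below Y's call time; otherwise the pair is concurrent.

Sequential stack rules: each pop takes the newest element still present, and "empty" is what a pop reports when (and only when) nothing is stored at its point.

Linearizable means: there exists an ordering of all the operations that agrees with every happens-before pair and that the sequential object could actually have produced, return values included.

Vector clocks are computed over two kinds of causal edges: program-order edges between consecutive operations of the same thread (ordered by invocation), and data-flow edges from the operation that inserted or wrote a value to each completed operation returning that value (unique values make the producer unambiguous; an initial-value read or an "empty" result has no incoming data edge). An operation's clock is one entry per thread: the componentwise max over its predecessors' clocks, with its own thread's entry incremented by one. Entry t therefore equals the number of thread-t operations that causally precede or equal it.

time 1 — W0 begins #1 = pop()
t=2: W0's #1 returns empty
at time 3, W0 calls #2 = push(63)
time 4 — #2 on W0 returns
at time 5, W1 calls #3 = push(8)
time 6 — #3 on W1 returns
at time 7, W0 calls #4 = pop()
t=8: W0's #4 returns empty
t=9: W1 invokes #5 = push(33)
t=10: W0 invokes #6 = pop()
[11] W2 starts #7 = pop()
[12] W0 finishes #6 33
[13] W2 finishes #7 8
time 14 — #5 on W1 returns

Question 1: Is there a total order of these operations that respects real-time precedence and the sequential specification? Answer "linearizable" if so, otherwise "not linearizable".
not linearizable

the violation lands at event 8, #4's response at time 8: events 1..7 linearize, events 1..8 do not
the completed operations (4 total) allow one real-time order; the stack replay rejects it
one such order, #1, #2, #3, #4, breaks at step 4 where #4 pop() → empty is illegal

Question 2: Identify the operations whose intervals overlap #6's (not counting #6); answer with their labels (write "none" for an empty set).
#5, #7

overlap test against #6 [10,12]: concurrent iff the interval meets 10..12
#1 [1,2]: before
#2 [3,4]: before
#3 [5,6]: before
#4 [7,8]: before
#5 [9,14]: concurrent
#7 [11,13]: concurrent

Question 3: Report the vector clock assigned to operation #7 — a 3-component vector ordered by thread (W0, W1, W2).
(0, 1, 1)

no predecessors for #3 (invoked 5): W1 increments from zero → (0, 1, 0)
no predecessors for #1 (invoked 1): W0 increments from zero → (1, 0, 0)
merge at #7 (invoked 11): VC(#3)=(0, 1, 0), own-thread bump on W2 → (0, 1, 1)
merge at #5 (invoked 9): VC(#3)=(0, 1, 0), own-thread bump on W1 → (0, 2, 0)
merge at #2 (invoked 3): VC(#1)=(1, 0, 0), own-thread bump on W0 → (2, 0, 0)
merge at #4 (invoked 7): VC(#2)=(2, 0, 0), own-thread bump on W0 → (3, 0, 0)
merge at #6 (invoked 10): VC(#4)=(3, 0, 0), VC(#5)=(0, 2, 0), own-thread bump on W0 → (4, 2, 0)
target: VC(#7) = (0, 1, 1)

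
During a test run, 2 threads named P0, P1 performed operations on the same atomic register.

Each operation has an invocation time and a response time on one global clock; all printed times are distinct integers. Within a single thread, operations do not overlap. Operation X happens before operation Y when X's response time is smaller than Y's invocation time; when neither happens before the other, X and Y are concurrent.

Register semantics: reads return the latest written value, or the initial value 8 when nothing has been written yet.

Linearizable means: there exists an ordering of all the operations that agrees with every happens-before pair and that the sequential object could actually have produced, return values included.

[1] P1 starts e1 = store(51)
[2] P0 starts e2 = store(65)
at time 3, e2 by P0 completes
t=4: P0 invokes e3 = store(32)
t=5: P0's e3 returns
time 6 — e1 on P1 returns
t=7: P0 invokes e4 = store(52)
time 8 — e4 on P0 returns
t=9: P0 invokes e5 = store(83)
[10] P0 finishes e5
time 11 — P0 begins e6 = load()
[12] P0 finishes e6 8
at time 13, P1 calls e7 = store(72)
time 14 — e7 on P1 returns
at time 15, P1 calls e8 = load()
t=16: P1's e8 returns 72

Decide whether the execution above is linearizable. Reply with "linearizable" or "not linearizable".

already the first 12 events (up to e6's response at time 12) admit no linearization; the first 11 still do
the 6 completed operations admit 3 real-time orders; each fails the atomic register replay
take e1, e2, e3, e4, e5, e6: step 6 already fails, because e6 load() → 8 cannot occur there
take e2, e1, e3, e4, e5, e6: step 6 already fails, because e6 load() → 8 cannot occur there

not linearizable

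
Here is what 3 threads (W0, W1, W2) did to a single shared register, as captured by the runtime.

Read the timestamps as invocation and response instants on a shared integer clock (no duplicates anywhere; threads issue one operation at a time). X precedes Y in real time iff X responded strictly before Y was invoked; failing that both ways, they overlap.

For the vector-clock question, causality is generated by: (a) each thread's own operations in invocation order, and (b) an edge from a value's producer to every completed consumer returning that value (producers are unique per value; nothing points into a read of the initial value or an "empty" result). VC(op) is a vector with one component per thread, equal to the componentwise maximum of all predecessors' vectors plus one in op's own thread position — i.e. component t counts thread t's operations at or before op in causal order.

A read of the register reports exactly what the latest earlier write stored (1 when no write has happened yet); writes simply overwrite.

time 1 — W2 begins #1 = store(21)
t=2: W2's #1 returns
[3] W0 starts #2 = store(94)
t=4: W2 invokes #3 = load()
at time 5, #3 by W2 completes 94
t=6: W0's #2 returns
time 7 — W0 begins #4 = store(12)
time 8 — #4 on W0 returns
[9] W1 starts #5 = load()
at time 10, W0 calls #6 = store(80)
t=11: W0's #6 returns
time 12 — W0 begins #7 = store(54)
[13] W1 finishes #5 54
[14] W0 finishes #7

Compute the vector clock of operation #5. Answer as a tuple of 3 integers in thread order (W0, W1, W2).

(4, 1, 0)

VC(#1, invoked at 1): no causal predecessors; +1 on W2 → (0, 0, 1)
VC(#2, invoked at 3): no causal predecessors; +1 on W0 → (1, 0, 0)
#4, invoked 7, takes VC(#2)=(1, 0, 0) under max, adds 1 for W0 → (2, 0, 0)
#3, invoked 4, takes VC(#1)=(0, 0, 1), VC(#2)=(1, 0, 0) under max, adds 1 for W2 → (1, 0, 2)
#6, invoked 10, takes VC(#4)=(2, 0, 0) under max, adds 1 for W0 → (3, 0, 0)
#7, invoked 12, takes VC(#6)=(3, 0, 0) under max, adds 1 for W0 → (4, 0, 0)
#5, invoked 9, takes VC(#7)=(4, 0, 0) under max, adds 1 for W1 → (4, 1, 0)
target: VC(#5) = (4, 1, 0)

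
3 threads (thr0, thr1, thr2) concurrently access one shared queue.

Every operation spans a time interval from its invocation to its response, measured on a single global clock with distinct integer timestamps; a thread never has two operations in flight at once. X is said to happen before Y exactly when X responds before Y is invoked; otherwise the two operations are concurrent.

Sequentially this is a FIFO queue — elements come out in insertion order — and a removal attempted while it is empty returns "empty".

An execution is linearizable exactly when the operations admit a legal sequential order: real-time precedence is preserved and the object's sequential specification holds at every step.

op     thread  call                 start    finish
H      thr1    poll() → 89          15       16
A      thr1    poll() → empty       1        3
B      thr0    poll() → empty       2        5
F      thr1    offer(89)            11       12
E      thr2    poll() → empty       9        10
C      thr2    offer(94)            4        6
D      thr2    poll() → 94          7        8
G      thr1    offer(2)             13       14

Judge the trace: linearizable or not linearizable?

linearizable

one valid linearization: A, B, C, D, E, F, G, H
after step 1 (A poll() → empty): queue <>
after step 2 (B poll() → empty): queue <>
after step 3 (C offer(94)): queue <94>
after step 4 (D poll() → 94): queue <>
after step 5 (E poll() → empty): queue <>
after step 6 (F offer(89)): queue <89>
after step 7 (G offer(2)): queue <89,2>
after step 8 (H poll() → 89): queue <2>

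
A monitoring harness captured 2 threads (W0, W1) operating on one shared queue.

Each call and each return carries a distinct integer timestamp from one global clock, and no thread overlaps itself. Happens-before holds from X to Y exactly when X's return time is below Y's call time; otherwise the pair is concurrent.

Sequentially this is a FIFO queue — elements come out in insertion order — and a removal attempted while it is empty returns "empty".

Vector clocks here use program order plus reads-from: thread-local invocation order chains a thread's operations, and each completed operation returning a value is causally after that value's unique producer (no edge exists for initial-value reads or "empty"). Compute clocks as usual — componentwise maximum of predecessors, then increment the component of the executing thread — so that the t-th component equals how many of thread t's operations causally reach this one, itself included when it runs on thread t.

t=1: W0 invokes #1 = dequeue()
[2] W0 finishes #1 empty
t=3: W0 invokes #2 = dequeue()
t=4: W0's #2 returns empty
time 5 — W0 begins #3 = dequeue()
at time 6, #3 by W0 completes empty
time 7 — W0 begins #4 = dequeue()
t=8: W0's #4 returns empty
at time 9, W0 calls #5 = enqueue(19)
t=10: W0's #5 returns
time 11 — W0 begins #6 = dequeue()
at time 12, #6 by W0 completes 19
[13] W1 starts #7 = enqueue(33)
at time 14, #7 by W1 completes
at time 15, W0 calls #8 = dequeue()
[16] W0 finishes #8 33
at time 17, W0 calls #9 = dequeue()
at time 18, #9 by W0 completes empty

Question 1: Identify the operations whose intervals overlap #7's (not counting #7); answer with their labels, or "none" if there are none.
Answer: none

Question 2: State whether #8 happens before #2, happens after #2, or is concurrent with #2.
Answer: after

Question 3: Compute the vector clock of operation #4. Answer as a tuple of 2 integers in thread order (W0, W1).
Answer: (4, 0)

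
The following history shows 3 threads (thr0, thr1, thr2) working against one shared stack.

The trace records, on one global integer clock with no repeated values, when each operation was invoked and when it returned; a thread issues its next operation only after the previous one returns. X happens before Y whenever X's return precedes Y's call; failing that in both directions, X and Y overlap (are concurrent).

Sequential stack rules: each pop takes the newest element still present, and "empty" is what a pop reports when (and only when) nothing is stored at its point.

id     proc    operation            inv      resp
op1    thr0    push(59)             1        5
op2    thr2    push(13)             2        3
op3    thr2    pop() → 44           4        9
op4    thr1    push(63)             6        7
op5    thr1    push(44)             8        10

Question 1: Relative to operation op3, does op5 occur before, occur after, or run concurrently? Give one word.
op5 spans [8,10], op3 spans [4,9]
the intervals overlap in both directions

concurrent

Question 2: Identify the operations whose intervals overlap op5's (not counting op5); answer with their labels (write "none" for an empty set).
op5 runs from 8 to 10; window-overlapping ops are concurrent
op1 [1,5]: before
op2 [2,3]: before
op3 [4,9]: concurrent
op4 [6,7]: before

op3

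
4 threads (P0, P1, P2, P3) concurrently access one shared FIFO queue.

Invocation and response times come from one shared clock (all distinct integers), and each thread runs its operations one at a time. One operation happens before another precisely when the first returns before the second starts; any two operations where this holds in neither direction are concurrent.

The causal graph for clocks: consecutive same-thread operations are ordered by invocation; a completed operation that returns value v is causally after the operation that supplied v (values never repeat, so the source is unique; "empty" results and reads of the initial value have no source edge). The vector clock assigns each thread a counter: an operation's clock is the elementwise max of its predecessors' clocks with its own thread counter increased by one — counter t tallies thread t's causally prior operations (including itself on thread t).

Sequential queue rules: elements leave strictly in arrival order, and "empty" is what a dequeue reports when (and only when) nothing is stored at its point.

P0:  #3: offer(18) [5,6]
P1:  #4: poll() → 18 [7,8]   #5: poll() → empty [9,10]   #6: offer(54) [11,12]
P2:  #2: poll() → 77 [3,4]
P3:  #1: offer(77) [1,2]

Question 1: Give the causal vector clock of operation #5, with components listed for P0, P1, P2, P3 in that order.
Answer: (1, 2, 0, 0)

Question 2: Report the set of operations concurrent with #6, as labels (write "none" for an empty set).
Answer: none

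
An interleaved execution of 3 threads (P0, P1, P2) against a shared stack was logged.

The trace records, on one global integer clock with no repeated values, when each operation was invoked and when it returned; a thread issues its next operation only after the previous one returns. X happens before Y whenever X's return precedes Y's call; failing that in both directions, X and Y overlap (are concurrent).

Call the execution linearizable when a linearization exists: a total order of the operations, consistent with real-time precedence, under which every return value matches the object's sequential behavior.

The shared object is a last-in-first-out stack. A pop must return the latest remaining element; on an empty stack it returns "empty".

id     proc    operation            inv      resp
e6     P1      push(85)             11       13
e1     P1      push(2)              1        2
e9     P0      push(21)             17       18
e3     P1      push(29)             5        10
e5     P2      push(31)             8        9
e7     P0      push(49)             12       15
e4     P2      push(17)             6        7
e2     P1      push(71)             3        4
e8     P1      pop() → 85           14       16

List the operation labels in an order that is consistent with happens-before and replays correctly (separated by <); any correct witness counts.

step 1: e1 push(2) — stack <2>
step 2: e2 push(71) — stack <2,71>
step 3: e3 push(29) — stack <2,71,29>
step 4: e4 push(17) — stack <2,71,29,17>
step 5: e5 push(31) — stack <2,71,29,17,31>
step 6: e6 push(85) — stack <2,71,29,17,31,85>
step 7: e8 pop() → 85 — stack <2,71,29,17,31>
step 8: e7 push(49) — stack <2,71,29,17,31,49>
step 9: e9 push(21) — stack <2,71,29,17,31,49,21>

e1 < e2 < e3 < e4 < e5 < e6 < e8 < e7 < e9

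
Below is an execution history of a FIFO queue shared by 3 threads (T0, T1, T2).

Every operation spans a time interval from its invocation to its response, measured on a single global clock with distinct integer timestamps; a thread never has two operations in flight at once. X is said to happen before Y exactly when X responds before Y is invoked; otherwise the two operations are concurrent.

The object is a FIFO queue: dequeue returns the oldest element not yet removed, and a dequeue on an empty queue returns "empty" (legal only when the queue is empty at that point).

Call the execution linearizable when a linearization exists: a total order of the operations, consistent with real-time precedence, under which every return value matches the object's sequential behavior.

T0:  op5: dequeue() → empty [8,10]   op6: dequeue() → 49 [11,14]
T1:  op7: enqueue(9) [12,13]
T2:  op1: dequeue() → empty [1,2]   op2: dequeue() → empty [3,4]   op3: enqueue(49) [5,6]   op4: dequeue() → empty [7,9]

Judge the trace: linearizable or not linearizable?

cut after 9 events: linearizable; cut after 10 events (op5 responds, time 10): not linearizable
real-time-consistent orders of the 5 completed operations: 2 — all fail the FIFO queue replay
sample order op1, op2, op3, op4, op5 stalls at step 4 — op4 dequeue() → empty has no legal effect
sample order op1, op2, op3, op5, op4 stalls at step 4 — op5 dequeue() → empty has no legal effect

not linearizable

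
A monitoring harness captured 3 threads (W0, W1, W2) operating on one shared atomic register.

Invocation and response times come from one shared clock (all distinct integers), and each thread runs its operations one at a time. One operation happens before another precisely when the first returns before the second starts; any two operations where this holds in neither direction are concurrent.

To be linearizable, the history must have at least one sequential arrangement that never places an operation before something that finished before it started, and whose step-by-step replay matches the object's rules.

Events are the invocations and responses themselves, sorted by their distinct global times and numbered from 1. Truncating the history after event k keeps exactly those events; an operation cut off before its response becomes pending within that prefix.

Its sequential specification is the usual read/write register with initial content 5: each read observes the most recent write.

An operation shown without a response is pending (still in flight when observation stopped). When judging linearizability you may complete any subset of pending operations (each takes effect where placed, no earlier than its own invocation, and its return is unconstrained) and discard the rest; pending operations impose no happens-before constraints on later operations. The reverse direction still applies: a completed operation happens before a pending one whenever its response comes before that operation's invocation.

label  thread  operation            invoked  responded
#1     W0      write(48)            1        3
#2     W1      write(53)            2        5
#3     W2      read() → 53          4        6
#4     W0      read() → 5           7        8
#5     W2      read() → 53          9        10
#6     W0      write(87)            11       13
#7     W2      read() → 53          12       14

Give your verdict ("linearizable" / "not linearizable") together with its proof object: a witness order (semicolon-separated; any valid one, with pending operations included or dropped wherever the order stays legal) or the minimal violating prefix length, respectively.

not linearizable — minimal violating prefix: 8 events

events 1..7 are fine; event 8 — the response of #4 at time 8 — makes the prefix non-linearizable
all 3 real-time-respecting orders fail — 4 completed atomic register operations, no legal replay
e.g. #1, #2, #3, #4: illegal at step 4, since #4 read() → 5 cannot apply there
e.g. #1, #3, #2, #4: illegal at step 2, since #3 read() → 53 cannot apply there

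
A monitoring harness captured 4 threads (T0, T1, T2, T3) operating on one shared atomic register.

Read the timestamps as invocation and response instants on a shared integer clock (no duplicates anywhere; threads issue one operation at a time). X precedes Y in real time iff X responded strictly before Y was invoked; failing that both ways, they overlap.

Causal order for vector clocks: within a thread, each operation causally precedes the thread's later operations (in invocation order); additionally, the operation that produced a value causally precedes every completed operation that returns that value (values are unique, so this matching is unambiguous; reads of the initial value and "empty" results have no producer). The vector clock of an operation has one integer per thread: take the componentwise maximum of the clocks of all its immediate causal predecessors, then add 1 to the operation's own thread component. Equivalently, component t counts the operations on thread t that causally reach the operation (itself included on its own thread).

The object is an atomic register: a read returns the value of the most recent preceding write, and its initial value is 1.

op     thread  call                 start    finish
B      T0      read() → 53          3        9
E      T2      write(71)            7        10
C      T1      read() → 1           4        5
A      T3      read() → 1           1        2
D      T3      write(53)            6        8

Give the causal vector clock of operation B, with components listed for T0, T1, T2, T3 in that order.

no predecessors for A (invoked 1): T3 increments from zero → (0, 0, 0, 1)
no predecessors for E (invoked 7): T2 increments from zero → (0, 0, 1, 0)
no predecessors for C (invoked 4): T1 increments from zero → (0, 1, 0, 0)
merge at D (invoked 6): VC(A)=(0, 0, 0, 1), own-thread bump on T3 → (0, 0, 0, 2)
merge at B (invoked 3): VC(D)=(0, 0, 0, 2), own-thread bump on T0 → (1, 0, 0, 2)
target: VC(B) = (1, 0, 0, 2)

(1, 0, 0, 2)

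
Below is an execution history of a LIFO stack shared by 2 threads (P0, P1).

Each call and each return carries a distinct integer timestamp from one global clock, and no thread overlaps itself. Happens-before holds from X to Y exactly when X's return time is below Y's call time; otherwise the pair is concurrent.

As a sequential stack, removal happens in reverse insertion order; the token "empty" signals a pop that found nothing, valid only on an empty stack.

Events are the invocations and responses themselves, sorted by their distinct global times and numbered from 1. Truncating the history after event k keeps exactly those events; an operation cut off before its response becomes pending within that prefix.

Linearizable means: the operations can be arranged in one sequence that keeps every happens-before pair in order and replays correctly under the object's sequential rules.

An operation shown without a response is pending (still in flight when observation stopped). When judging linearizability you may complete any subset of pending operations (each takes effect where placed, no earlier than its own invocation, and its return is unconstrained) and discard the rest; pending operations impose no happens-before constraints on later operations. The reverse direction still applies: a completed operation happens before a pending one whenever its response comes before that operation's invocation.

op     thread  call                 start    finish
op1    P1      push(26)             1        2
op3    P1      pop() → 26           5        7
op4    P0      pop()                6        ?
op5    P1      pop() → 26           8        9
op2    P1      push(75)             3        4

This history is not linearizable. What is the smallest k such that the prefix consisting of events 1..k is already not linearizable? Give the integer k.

9

events 1..8 are still linearizable — one witness is op1, op2, op4, op3:
after step 1 (op1 push(26)): stack <26>
after step 2 (op2 push(75)): stack <26,75>
after step 3 (op4 pop() (pending, included)): stack <26>
after step 4 (op3 pop() → 26): stack <>
adding event 9 (op5 responds at 9) leaves no legal real-time order
every completion of the 1 pending operation (op4) was checked; none linearizes
one such order, op1, op2, op3, op5 (pending dropped), breaks at step 3 where op3 pop() → 26 is illegal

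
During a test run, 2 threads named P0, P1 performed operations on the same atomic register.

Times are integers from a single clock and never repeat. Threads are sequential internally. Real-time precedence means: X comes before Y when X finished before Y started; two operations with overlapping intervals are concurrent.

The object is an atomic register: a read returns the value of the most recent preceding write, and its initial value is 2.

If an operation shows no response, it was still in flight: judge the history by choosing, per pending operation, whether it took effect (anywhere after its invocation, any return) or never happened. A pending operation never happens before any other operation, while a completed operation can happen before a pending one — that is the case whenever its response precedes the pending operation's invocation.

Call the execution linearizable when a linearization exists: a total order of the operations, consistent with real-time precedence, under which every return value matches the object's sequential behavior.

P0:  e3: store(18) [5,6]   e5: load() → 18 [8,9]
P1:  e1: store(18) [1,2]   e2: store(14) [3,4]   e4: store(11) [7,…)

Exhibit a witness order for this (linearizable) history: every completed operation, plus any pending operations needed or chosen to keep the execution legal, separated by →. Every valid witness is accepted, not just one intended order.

e1 → e2 → e3 → e5

1. e1 store(18), leaving value 18
2. e2 store(14), leaving value 14
3. e3 store(18), leaving value 18
4. e5 load() → 18, leaving value 18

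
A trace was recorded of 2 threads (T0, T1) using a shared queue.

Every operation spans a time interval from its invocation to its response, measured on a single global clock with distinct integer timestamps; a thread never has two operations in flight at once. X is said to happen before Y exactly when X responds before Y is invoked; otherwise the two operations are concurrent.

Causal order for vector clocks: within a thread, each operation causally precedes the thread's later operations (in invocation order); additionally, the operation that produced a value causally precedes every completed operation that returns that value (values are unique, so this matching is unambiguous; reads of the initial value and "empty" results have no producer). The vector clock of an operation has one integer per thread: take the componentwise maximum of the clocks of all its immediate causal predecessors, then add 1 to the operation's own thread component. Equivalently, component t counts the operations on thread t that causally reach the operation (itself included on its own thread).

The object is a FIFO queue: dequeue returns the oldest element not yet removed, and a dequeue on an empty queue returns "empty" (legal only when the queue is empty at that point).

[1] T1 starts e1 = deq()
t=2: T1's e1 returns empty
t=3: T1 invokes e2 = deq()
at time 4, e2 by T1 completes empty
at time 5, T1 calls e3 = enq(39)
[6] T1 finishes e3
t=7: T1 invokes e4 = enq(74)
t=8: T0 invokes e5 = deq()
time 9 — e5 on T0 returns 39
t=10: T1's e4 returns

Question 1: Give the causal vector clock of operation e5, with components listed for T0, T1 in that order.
Answer: (1, 3)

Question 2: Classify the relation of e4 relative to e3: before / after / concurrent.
Answer: after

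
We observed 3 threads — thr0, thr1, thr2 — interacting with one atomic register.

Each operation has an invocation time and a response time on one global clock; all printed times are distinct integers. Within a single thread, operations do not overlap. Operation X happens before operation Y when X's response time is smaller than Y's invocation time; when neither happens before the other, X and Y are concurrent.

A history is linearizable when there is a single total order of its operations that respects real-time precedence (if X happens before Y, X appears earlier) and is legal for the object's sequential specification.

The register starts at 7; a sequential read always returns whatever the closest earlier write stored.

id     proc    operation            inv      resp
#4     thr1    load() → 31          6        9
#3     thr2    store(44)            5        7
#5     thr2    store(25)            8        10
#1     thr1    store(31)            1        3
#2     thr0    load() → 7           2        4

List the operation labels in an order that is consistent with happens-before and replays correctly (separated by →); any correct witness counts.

#2 → #1 → #4 → #3 → #5

step 1: #2 load() → 7 — value 7
step 2: #1 store(31) — value 31
step 3: #4 load() → 31 — value 31
step 4: #3 store(44) — value 44
step 5: #5 store(25) — value 25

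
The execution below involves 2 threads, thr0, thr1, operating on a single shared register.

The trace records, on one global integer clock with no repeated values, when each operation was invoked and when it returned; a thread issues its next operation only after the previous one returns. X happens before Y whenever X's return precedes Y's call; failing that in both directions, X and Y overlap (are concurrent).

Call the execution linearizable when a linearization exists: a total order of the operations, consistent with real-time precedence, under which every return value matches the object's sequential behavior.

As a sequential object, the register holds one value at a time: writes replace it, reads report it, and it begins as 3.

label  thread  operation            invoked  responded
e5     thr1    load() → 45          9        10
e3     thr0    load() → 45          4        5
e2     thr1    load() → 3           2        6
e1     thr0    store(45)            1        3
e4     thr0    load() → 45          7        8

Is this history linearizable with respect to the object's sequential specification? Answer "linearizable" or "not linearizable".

one valid linearization: e2, e1, e3, e4, e5
step 1: e2 load() → 3 — value 3
step 2: e1 store(45) — value 45
step 3: e3 load() → 45 — value 45
step 4: e4 load() → 45 — value 45
step 5: e5 load() → 45 — value 45

linearizable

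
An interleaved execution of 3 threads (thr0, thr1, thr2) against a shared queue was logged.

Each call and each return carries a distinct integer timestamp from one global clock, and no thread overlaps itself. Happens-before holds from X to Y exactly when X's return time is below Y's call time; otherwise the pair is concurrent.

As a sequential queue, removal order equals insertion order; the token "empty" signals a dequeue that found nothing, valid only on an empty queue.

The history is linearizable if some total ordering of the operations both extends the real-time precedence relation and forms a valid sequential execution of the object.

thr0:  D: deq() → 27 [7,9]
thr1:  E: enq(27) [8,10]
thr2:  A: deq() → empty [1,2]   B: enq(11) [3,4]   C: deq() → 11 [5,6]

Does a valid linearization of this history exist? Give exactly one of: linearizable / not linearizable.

linearizable

a witness: A, B, C, E, D
after step 1 (A deq() → empty): queue <>
after step 2 (B enq(11)): queue <11>
after step 3 (C deq() → 11): queue <>
after step 4 (E enq(27)): queue <27>
after step 5 (D deq() → 27): queue <>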